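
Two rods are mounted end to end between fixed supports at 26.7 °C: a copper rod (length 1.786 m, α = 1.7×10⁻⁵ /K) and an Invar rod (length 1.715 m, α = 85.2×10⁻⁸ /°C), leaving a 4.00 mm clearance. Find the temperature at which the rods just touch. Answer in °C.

T = 152 °C

Gap closes when ΔL₁ + ΔL₂ = 4.00 mm = 4.00×10⁻³ m
(α₁L₁ + α₂L₂)ΔT = g
α₁L₁ + α₂L₂ = 1.7×10⁻⁵×1.786 + 85.2×10⁻⁸×1.715 = 3.182318×10⁻⁵ m/K
ΔT = 4.00×10⁻³ / 3.182318×10⁻⁵ = 125.69 K
T = 26.7 + 125.69 = 152.39 °C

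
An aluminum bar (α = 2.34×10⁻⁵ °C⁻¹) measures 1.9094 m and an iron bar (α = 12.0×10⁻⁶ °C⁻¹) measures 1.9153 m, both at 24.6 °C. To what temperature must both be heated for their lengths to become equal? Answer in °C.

T = 296.5 °C

Equal length when α₁L₁ΔT − α₂L₂ΔT = L₂ − L₁ = 5.90×10⁻³ m
α₁L₁ = 4.467996×10⁻⁵, α₂L₂ = 2.29836×10⁻⁵ → Δ(αL) = 2.169636×10⁻⁵ m/K
ΔT = 5.90×10⁻³ / 2.169636×10⁻⁵ = 271.935 K, so T = 24.6 + 271.935 = 296.535 °C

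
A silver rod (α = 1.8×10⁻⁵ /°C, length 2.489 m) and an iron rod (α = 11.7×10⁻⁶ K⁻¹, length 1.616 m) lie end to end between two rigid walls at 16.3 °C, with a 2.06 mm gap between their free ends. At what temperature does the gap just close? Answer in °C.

Gap closes when ΔL₁ + ΔL₂ = 2.06 mm = 2.06×10⁻³ m
(α₁L₁ + α₂L₂)ΔT = g
α₁L₁ + α₂L₂ = 1.8×10⁻⁵×2.489 + 11.7×10⁻⁶×1.616 = 6.37092×10⁻⁵ m/K
ΔT = 2.06×10⁻³ / 6.37092×10⁻⁵ = 32.334 K
T = 16.3 + 32.334 = 48.634 °C

T = 48.6 °C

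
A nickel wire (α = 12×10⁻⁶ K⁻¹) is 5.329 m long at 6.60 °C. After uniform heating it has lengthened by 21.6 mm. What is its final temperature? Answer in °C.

T = 344 °C

ΔL = αL₀ΔT ⇒ ΔT = ΔL / (αL₀)
ΔT = 21.6×10⁻³ m / (12×10⁻⁶ × 5.329 m) = 337.77 K
T = 6.60 + 337.77 = 344.37 °C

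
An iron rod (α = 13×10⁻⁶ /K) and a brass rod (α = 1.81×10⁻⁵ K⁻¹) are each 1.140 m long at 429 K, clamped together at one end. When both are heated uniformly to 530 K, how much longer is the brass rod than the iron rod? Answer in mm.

0.587 mm

ΔT = 101 K
iron: ΔL = 13×10⁻⁶ × 1.140 m × 101 = 1.4968×10⁻³ m = 1.4968 mm
brass: ΔL = 1.81×10⁻⁵ × 1.140 m × 101 = 2.0840×10⁻³ m = 2.0840 mm
difference = 2.0840 − 1.4968 = 0.5872 mm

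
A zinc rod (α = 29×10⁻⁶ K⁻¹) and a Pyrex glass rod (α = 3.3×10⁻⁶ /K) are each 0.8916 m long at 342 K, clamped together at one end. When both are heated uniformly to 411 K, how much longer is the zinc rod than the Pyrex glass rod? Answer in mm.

1.58 mm

ΔT = 69 K
zinc: ΔL = 29×10⁻⁶ × 0.8916 m × 69 = 1.7841×10⁻³ m = 1.7841 mm
Pyrex glass: ΔL = 3.3×10⁻⁶ × 0.8916 m × 69 = 2.0302×10⁻⁴ m = 0.20302 mm
difference = 1.7841 − 0.20302 = 1.58108 mm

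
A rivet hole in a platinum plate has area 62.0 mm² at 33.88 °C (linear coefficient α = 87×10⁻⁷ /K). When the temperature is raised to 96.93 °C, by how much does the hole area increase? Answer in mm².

Area coefficient ≈ 2α; |ΔT| = 63.05 K
ΔA = 2αA₀ΔT = 2(87×10⁻⁷)(62.0)(63.05) = 0.0680 mm²

ΔA = 0.0680 mm²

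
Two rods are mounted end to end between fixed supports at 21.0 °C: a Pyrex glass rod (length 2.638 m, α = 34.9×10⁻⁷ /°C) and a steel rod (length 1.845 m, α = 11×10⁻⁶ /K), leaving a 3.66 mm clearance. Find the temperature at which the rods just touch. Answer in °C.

T = 145 °C

Gap closes when ΔL₁ + ΔL₂ = 3.66 mm = 3.66×10⁻³ m
(α₁L₁ + α₂L₂)ΔT = g
α₁L₁ + α₂L₂ = 34.9×10⁻⁷×2.638 + 11×10⁻⁶×1.845 = 2.950162×10⁻⁵ m/K
ΔT = 3.66×10⁻³ / 2.950162×10⁻⁵ = 124.06 K
T = 21.0 + 124.06 = 145.06 °C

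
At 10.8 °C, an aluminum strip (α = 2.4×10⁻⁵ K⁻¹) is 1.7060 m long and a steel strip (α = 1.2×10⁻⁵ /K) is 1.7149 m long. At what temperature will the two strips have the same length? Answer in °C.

T = 447.8 °C

L₁(1 + α₁ΔT) = L₂(1 + α₂ΔT) ⇒ ΔT = (L₂ − L₁)/(α₁L₁ − α₂L₂)
L₂ − L₁ = 1.7149 − 1.7060 = 8.90×10⁻³ m
α₁L₁ − α₂L₂ = 2.4×10⁻⁵×1.7060 − 1.2×10⁻⁵×1.7149 = 2.03652×10⁻⁵ m/K
ΔT = 8.90×10⁻³ / 2.03652×10⁻⁵ = 437.020 K
T = 10.8 + 437.020 = 447.820 °C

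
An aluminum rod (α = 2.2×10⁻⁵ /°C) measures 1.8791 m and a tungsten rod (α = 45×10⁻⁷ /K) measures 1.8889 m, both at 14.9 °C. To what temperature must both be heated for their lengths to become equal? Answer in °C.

Equal length when α₁L₁ΔT − α₂L₂ΔT = L₂ − L₁ = 9.80×10⁻³ m
α₁L₁ = 4.13402×10⁻⁵, α₂L₂ = 8.50005×10⁻⁶ → Δ(αL) = 3.284015×10⁻⁵ m/K
ΔT = 9.80×10⁻³ / 3.284015×10⁻⁵ = 298.415 K, so T = 14.9 + 298.415 = 313.315 °C

T = 313.3 °C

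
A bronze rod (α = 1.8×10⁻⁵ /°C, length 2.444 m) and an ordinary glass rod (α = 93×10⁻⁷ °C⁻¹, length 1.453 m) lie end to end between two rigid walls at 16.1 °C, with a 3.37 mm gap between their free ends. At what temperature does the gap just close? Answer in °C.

α₁L₁ = 4.3992×10⁻⁵ m/K, α₂L₂ = 1.35129×10⁻⁵ m/K → total 5.75049×10⁻⁵ m/K
ΔT = g/(α₁L₁+α₂L₂) = 3.37×10⁻³ / 5.75049×10⁻⁵ = 58.604 K
T = 16.1 + 58.604 = 74.704 °C

T = 74.7 °C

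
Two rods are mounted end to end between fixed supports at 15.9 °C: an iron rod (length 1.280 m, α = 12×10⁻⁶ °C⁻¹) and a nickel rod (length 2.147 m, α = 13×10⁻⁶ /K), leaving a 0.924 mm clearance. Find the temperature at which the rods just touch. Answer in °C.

T = 37.3 °C

α₁L₁ = 1.536×10⁻⁵ m/K, α₂L₂ = 2.7911×10⁻⁵ m/K → total 4.3271×10⁻⁵ m/K
ΔT = g/(α₁L₁+α₂L₂) = 9.24×10⁻⁴ / 4.3271×10⁻⁵ = 21.354 K
T = 15.9 + 21.354 = 37.254 °C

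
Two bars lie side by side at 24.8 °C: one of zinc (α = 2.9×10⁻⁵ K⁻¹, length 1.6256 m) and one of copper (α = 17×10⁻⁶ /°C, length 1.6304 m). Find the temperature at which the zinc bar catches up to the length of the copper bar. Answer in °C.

T = 271.9 °C

Equal length when α₁L₁ΔT − α₂L₂ΔT = L₂ − L₁ = 4.80×10⁻³ m
α₁L₁ = 4.71424×10⁻⁵, α₂L₂ = 2.77168×10⁻⁵ → Δ(αL) = 1.94256×10⁻⁵ m/K
ΔT = 4.80×10⁻³ / 1.94256×10⁻⁵ = 247.097 K, so T = 24.8 + 247.097 = 271.897 °C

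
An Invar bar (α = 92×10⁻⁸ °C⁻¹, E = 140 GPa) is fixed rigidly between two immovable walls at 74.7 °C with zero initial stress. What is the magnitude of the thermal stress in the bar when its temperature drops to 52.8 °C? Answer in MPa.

σ = 2.82 MPa

Fully constrained: the free strain ε = αΔT is blocked, so σ = Eε = EαΔT.
|ΔT| = 21.9 K
σ = 140×10⁹ × 92×10⁻⁸ × 21.9 = 2.82×10⁶ Pa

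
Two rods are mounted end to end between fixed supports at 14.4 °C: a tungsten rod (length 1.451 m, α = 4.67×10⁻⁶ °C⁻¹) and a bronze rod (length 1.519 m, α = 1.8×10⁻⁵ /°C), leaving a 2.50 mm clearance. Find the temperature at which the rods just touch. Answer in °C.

T = 87.7 °C

α₁L₁ = 6.77617×10⁻⁶ m/K, α₂L₂ = 2.7342×10⁻⁵ m/K → total 3.411817×10⁻⁵ m/K
ΔT = g/(α₁L₁+α₂L₂) = 2.50×10⁻³ / 3.411817×10⁻⁵ = 73.275 K
T = 14.4 + 73.275 = 87.675 °C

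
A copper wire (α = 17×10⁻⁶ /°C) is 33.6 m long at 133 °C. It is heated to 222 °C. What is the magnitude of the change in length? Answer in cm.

ΔL = 5.08 cm

|ΔT| = |222 − 133| = 89 K
ΔL = αL₀ΔT = (17×10⁻⁶)(33.6)(89) = 5.08×10⁻² m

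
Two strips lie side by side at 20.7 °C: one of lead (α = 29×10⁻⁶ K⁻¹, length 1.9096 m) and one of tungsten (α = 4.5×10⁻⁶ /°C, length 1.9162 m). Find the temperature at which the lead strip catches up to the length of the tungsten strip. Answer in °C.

T = 161.9 °C

L₁(1 + α₁ΔT) = L₂(1 + α₂ΔT) ⇒ ΔT = (L₂ − L₁)/(α₁L₁ − α₂L₂)
L₂ − L₁ = 1.9162 − 1.9096 = 6.60×10⁻³ m
α₁L₁ − α₂L₂ = 29×10⁻⁶×1.9096 − 4.5×10⁻⁶×1.9162 = 4.67555×10⁻⁵ m/K
ΔT = 6.60×10⁻³ / 4.67555×10⁻⁵ = 141.160 K
T = 20.7 + 141.160 = 161.860 °C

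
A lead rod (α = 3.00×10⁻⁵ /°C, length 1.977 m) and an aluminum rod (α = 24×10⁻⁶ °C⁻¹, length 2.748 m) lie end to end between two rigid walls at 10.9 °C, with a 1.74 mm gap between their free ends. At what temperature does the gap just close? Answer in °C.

T = 24.8 °C

Gap closes when ΔL₁ + ΔL₂ = 1.74 mm = 1.74×10⁻³ m
(α₁L₁ + α₂L₂)ΔT = g
α₁L₁ + α₂L₂ = 3.00×10⁻⁵×1.977 + 24×10⁻⁶×2.748 = 1.25262×10⁻⁴ m/K
ΔT = 1.74×10⁻³ / 1.25262×10⁻⁴ = 13.891 K
T = 10.9 + 13.891 = 24.791 °C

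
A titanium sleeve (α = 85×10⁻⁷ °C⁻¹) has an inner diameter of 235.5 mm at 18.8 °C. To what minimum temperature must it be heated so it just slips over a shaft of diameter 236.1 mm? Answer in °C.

Required Δd = 236.1 − 235.5 = 0.6 mm
Δd = αd₀ΔT ⇒ ΔT = Δd/(αd₀) = 0.6 / (85×10⁻⁷ × 235.5) = 299.74 K
T_min = 18.8 + 299.74 = 318.54 °C

T = 319 °C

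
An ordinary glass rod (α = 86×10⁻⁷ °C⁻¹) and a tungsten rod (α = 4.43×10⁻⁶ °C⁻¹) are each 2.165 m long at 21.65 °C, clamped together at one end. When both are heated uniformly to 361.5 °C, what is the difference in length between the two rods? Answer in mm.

ΔT = 339.85 K
ordinary glass: ΔL = 86×10⁻⁷ × 2.165 m × 339.85 = 6.3277×10⁻³ m = 6.3277 mm
tungsten: ΔL = 4.43×10⁻⁶ × 2.165 m × 339.85 = 3.2595×10⁻³ m = 3.2595 mm
difference = 6.3277 − 3.2595 = 3.0682 mm

3.07 mm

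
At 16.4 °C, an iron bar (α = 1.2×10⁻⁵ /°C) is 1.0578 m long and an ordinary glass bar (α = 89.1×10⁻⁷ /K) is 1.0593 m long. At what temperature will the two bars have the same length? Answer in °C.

L₁(1 + α₁ΔT) = L₂(1 + α₂ΔT) ⇒ ΔT = (L₂ − L₁)/(α₁L₁ − α₂L₂)
L₂ − L₁ = 1.0593 − 1.0578 = 1.50×10⁻³ m
α₁L₁ − α₂L₂ = 1.2×10⁻⁵×1.0578 − 89.1×10⁻⁷×1.0593 = 3.255237×10⁻⁶ m/K
ΔT = 1.50×10⁻³ / 3.255237×10⁻⁶ = 460.796 K
T = 16.4 + 460.796 = 477.196 °C

T = 477.2 °C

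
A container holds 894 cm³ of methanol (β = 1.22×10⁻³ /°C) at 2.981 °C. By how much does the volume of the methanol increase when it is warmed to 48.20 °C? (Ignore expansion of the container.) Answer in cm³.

|ΔT| = |48.20 − 2.981| = 45.219 K
ΔV = βV₀ΔT = (1.22×10⁻³)(894)(45.219) = 49.3 cm³

ΔV = 49.3 cm³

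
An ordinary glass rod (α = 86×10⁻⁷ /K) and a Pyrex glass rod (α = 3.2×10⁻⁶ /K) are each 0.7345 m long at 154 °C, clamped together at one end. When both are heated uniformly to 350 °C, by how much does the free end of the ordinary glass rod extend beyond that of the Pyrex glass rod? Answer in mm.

ΔT = 196 K
ordinary glass: ΔL = 86×10⁻⁷ × 0.7345 m × 196 = 1.2381×10⁻³ m = 1.2381 mm
Pyrex glass: ΔL = 3.2×10⁻⁶ × 0.7345 m × 196 = 4.6068×10⁻⁴ m = 0.46068 mm
difference = 1.2381 − 0.46068 = 0.77742 mm

0.777 mm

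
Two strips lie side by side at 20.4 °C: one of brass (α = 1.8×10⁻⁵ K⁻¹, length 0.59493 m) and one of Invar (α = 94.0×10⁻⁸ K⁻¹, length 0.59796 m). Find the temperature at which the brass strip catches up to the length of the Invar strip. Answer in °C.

T = 319.0 °C

Equal length when α₁L₁ΔT − α₂L₂ΔT = L₂ − L₁ = 3.03×10⁻³ m
α₁L₁ = 1.070874×10⁻⁵, α₂L₂ = 5.620824×10⁻⁷ → Δ(αL) = 1.01466576×10⁻⁵ m/K
ΔT = 3.03×10⁻³ / 1.01466576×10⁻⁵ = 298.621 K, so T = 20.4 + 298.621 = 319.021 °C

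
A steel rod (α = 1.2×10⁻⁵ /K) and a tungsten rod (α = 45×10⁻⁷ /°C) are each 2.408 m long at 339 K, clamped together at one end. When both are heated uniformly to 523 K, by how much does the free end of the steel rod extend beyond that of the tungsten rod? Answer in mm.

3.32 mm

ΔT = 184 K
steel: ΔL = 1.2×10⁻⁵ × 2.408 m × 184 = 5.3169×10⁻³ m = 5.3169 mm
tungsten: ΔL = 45×10⁻⁷ × 2.408 m × 184 = 1.9938×10⁻³ m = 1.9938 mm
difference = 5.3169 − 1.9938 = 3.3231 mm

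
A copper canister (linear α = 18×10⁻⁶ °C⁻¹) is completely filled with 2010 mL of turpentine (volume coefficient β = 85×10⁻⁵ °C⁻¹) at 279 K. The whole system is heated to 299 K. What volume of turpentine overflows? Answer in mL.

32.0 mL

The canister also expands: β_container ≈ 3α = 5.4×10⁻⁵ /K
Net overflow = V₀(β_liq − 3α_cont)ΔT
β − 3α = 8.50×10⁻⁴ − 5.4×10⁻⁵ = 7.96×10⁻⁴ /K; ΔT = 20 K
ΔV = 2010 × 7.96×10⁻⁴ × 20 = 32.0 mL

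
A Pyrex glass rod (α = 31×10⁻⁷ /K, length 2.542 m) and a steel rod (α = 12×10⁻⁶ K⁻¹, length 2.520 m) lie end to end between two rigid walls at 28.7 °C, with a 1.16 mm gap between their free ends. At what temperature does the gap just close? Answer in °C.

α₁L₁ = 7.8802×10⁻⁶ m/K, α₂L₂ = 3.024×10⁻⁵ m/K → total 3.81202×10⁻⁵ m/K
ΔT = g/(α₁L₁+α₂L₂) = 1.16×10⁻³ / 3.81202×10⁻⁵ = 30.430 K
T = 28.7 + 30.430 = 59.130 °C

T = 59.1 °C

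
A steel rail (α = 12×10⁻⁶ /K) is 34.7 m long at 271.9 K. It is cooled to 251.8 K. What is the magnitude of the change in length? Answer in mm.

ΔL = 8.37 mm

|ΔT| = |251.8 − 271.9| = 20.1 K
ΔL = αL₀ΔT = (12×10⁻⁶)(34.7)(20.1) = 8.37×10⁻³ m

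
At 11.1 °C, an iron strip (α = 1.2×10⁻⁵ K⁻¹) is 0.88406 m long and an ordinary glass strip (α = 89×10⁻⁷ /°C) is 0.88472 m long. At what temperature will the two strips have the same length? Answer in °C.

Equal length when α₁L₁ΔT − α₂L₂ΔT = L₂ − L₁ = 6.60×10⁻⁴ m
α₁L₁ = 1.060872×10⁻⁵, α₂L₂ = 7.874008×10⁻⁶ → Δ(αL) = 2.734712×10⁻⁶ m/K
ΔT = 6.60×10⁻⁴ / 2.734712×10⁻⁶ = 241.342 K, so T = 11.1 + 241.342 = 252.442 °C

T = 252.4 °C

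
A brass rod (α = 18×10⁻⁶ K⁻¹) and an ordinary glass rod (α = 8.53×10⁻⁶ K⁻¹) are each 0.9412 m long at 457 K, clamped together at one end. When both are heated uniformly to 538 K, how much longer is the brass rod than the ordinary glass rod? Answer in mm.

0.722 mm

ΔT = 81 K
brass: ΔL = 18×10⁻⁶ × 0.9412 m × 81 = 1.3723×10⁻³ m = 1.3723 mm
ordinary glass: ΔL = 8.53×10⁻⁶ × 0.9412 m × 81 = 6.5030×10⁻⁴ m = 0.65030 mm
difference = 1.3723 − 0.65030 = 0.7220 mm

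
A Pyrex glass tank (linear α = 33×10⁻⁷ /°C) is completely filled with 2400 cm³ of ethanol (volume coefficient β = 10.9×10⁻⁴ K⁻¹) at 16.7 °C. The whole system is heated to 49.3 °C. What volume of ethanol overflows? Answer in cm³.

84.5 cm³

The tank also expands: β_container ≈ 3α = 9.9×10⁻⁶ /K
Net overflow = V₀(β_liq − 3α_cont)ΔT
β − 3α = 1.09×10⁻³ − 9.9×10⁻⁶ = 1.0801×10⁻³ /K; ΔT = 32.6 K
ΔV = 2400 × 1.0801×10⁻³ × 32.6 = 84.5 cm³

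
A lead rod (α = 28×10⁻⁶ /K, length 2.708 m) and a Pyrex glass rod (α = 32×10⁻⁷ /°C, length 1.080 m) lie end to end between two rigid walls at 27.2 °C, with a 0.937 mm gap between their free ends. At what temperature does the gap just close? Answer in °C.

α₁L₁ = 7.5824×10⁻⁵ m/K, α₂L₂ = 3.456×10⁻⁶ m/K → total 7.928×10⁻⁵ m/K
ΔT = g/(α₁L₁+α₂L₂) = 9.37×10⁻⁴ / 7.928×10⁻⁵ = 11.819 K
T = 27.2 + 11.819 = 39.019 °C

T = 39.0 °C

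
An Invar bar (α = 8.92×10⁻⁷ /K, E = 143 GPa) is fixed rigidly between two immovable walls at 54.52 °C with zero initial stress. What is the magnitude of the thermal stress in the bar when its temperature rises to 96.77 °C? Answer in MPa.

σ = 5.39 MPa

Fully constrained: the free strain ε = αΔT is blocked, so σ = Eε = EαΔT.
|ΔT| = 42.25 K
σ = 143×10⁹ × 8.92×10⁻⁷ × 42.25 = 5.39×10⁶ Pa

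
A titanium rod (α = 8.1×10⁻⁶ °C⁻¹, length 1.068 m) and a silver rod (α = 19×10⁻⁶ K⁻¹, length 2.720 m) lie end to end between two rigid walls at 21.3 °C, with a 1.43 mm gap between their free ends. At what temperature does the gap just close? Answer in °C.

T = 45.0 °C

α₁L₁ = 8.6508×10⁻⁶ m/K, α₂L₂ = 5.168×10⁻⁵ m/K → total 6.03308×10⁻⁵ m/K
ΔT = g/(α₁L₁+α₂L₂) = 1.43×10⁻³ / 6.03308×10⁻⁵ = 23.703 K
T = 21.3 + 23.703 = 45.003 °C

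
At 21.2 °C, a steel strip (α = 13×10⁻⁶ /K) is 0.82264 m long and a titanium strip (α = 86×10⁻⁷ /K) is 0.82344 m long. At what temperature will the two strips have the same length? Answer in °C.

Equal length when α₁L₁ΔT − α₂L₂ΔT = L₂ − L₁ = 8.00×10⁻⁴ m
α₁L₁ = 1.069432×10⁻⁵, α₂L₂ = 7.081584×10⁻⁶ → Δ(αL) = 3.612736×10⁻⁶ m/K
ΔT = 8.00×10⁻⁴ / 3.612736×10⁻⁶ = 221.439 K, so T = 21.2 + 221.439 = 242.639 °C

T = 242.6 °C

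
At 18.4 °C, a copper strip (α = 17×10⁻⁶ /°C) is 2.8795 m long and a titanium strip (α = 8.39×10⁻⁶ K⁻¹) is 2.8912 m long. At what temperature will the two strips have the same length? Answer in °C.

L₁(1 + α₁ΔT) = L₂(1 + α₂ΔT) ⇒ ΔT = (L₂ − L₁)/(α₁L₁ − α₂L₂)
L₂ − L₁ = 2.8912 − 2.8795 = 1.17×10⁻² m
α₁L₁ − α₂L₂ = 17×10⁻⁶×2.8795 − 8.39×10⁻⁶×2.8912 = 2.4694332×10⁻⁵ m/K
ΔT = 1.17×10⁻² / 2.4694332×10⁻⁵ = 473.793 K
T = 18.4 + 473.793 = 492.193 °C

T = 492.2 °C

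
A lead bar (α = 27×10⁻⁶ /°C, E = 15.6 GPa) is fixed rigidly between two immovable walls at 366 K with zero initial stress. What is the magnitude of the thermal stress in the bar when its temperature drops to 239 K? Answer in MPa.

σ = 53.5 MPa

Fully constrained: the free strain ε = αΔT is blocked, so σ = Eε = EαΔT.
|ΔT| = 127 K
σ = 15.6×10⁹ × 27×10⁻⁶ × 127 = 5.35×10⁷ Pa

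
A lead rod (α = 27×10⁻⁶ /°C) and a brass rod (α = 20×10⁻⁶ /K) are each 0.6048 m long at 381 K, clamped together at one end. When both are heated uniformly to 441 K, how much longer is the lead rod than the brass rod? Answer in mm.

ΔT = 60 K
lead: ΔL = 27×10⁻⁶ × 0.6048 m × 60 = 9.7978×10⁻⁴ m = 0.97978 mm
brass: ΔL = 20×10⁻⁶ × 0.6048 m × 60 = 7.2576×10⁻⁴ m = 0.72576 mm
difference = 0.97978 − 0.72576 = 0.25402 mm

0.254 mm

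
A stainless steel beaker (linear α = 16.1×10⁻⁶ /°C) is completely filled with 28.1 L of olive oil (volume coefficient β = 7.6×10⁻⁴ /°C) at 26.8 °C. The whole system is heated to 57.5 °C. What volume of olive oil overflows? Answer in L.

The beaker also expands: β_container ≈ 3α = 4.83×10⁻⁵ /K
Net overflow = V₀(β_liq − 3α_cont)ΔT
β − 3α = 7.60×10⁻⁴ − 4.83×10⁻⁵ = 7.117×10⁻⁴ /K; ΔT = 30.7 K
ΔV = 28.1 × 7.117×10⁻⁴ × 30.7 = 0.614 L

0.614 L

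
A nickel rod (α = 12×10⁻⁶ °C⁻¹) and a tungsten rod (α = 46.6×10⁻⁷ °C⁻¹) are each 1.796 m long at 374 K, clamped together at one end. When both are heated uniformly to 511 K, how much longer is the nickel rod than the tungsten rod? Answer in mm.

1.81 mm

ΔT = 137 K
nickel: ΔL = 12×10⁻⁶ × 1.796 m × 137 = 2.9526×10⁻³ m = 2.9526 mm
tungsten: ΔL = 46.6×10⁻⁷ × 1.796 m × 137 = 1.1466×10⁻³ m = 1.1466 mm
difference = 2.9526 − 1.1466 = 1.8060 mm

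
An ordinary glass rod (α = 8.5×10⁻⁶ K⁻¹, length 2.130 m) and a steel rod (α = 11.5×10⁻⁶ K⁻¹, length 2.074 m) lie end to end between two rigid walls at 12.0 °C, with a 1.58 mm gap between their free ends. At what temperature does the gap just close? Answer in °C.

T = 49.7 °C

α₁L₁ = 1.8105×10⁻⁵ m/K, α₂L₂ = 2.3851×10⁻⁵ m/K → total 4.1956×10⁻⁵ m/K
ΔT = g/(α₁L₁+α₂L₂) = 1.58×10⁻³ / 4.1956×10⁻⁵ = 37.658 K
T = 12.0 + 37.658 = 49.658 °C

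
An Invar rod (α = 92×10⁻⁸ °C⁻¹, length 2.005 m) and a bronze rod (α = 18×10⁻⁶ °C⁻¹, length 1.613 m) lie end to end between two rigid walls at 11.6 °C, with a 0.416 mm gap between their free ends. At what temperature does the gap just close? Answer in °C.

Gap closes when ΔL₁ + ΔL₂ = 0.416 mm = 4.16×10⁻⁴ m
(α₁L₁ + α₂L₂)ΔT = g
α₁L₁ + α₂L₂ = 92×10⁻⁸×2.005 + 18×10⁻⁶×1.613 = 3.08786×10⁻⁵ m/K
ΔT = 4.16×10⁻⁴ / 3.08786×10⁻⁵ = 13.472 K
T = 11.6 + 13.472 = 25.072 °C

T = 25.1 °C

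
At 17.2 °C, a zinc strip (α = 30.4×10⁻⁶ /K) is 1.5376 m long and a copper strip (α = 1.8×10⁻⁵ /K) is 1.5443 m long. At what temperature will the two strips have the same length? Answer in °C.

T = 370.8 °C

Equal length when α₁L₁ΔT − α₂L₂ΔT = L₂ − L₁ = 6.70×10⁻³ m
α₁L₁ = 4.674304×10⁻⁵, α₂L₂ = 2.77974×10⁻⁵ → Δ(αL) = 1.894564×10⁻⁵ m/K
ΔT = 6.70×10⁻³ / 1.894564×10⁻⁵ = 353.643 K, so T = 17.2 + 353.643 = 370.843 °C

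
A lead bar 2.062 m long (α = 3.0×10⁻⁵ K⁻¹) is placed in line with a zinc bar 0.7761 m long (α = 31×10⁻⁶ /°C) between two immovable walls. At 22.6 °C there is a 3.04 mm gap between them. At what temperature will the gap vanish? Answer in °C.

T = 58.0 °C

Gap closes when ΔL₁ + ΔL₂ = 3.04 mm = 3.04×10⁻³ m
(α₁L₁ + α₂L₂)ΔT = g
α₁L₁ + α₂L₂ = 3.0×10⁻⁵×2.062 + 31×10⁻⁶×0.7761 = 8.59191×10⁻⁵ m/K
ΔT = 3.04×10⁻³ / 8.59191×10⁻⁵ = 35.382 K
T = 22.6 + 35.382 = 57.982 °C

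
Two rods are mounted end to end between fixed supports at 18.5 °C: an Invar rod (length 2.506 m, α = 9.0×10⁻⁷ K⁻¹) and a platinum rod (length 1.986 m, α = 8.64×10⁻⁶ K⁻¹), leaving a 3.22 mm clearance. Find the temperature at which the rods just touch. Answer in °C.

Gap closes when ΔL₁ + ΔL₂ = 3.22 mm = 3.22×10⁻³ m
(α₁L₁ + α₂L₂)ΔT = g
α₁L₁ + α₂L₂ = 9.0×10⁻⁷×2.506 + 8.64×10⁻⁶×1.986 = 1.941444×10⁻⁵ m/K
ΔT = 3.22×10⁻³ / 1.941444×10⁻⁵ = 165.86 K
T = 18.5 + 165.86 = 184.36 °C

T = 184 °C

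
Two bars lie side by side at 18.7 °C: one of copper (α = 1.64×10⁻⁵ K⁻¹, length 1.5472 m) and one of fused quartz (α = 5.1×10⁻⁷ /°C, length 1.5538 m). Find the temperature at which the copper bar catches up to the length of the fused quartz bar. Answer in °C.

T = 287.2 °C

L₁(1 + α₁ΔT) = L₂(1 + α₂ΔT) ⇒ ΔT = (L₂ − L₁)/(α₁L₁ − α₂L₂)
L₂ − L₁ = 1.5538 − 1.5472 = 6.60×10⁻³ m
α₁L₁ − α₂L₂ = 1.64×10⁻⁵×1.5472 − 5.1×10⁻⁷×1.5538 = 2.4581642×10⁻⁵ m/K
ΔT = 6.60×10⁻³ / 2.4581642×10⁻⁵ = 268.493 K
T = 18.7 + 268.493 = 287.193 °C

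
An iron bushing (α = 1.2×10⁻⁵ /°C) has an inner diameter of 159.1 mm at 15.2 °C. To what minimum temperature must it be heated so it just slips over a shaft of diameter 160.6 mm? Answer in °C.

Required Δd = 160.6 − 159.1 = 1.5 mm
Δd = αd₀ΔT ⇒ ΔT = Δd/(αd₀) = 1.5 / (1.2×10⁻⁵ × 159.1) = 785.67 K
T_min = 15.2 + 785.67 = 800.87 °C

T = 801 °C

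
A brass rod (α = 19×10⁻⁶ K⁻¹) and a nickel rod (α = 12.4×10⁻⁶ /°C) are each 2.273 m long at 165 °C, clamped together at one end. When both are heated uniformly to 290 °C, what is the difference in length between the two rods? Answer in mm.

1.88 mm

ΔT = 125 K
brass: ΔL = 19×10⁻⁶ × 2.273 m × 125 = 5.3984×10⁻³ m = 5.3984 mm
nickel: ΔL = 12.4×10⁻⁶ × 2.273 m × 125 = 3.5232×10⁻³ m = 3.5232 mm
difference = 5.3984 − 3.5232 = 1.8752 mm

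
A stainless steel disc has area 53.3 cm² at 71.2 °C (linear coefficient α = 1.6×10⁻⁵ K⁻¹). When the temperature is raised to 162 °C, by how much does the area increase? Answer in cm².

ΔA = 0.155 cm²

Area coefficient ≈ 2α; |ΔT| = 90.8 K
ΔA = 2αA₀ΔT = 2(1.6×10⁻⁵)(53.3)(90.8) = 0.155 cm²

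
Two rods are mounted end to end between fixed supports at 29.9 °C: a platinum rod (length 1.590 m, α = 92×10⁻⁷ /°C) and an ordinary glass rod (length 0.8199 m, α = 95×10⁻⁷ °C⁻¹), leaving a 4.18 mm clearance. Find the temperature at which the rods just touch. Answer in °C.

Gap closes when ΔL₁ + ΔL₂ = 4.18 mm = 4.18×10⁻³ m
(α₁L₁ + α₂L₂)ΔT = g
α₁L₁ + α₂L₂ = 92×10⁻⁷×1.590 + 95×10⁻⁷×0.8199 = 2.241705×10⁻⁵ m/K
ΔT = 4.18×10⁻³ / 2.241705×10⁻⁵ = 186.47 K
T = 29.9 + 186.47 = 216.37 °C

T = 216 °C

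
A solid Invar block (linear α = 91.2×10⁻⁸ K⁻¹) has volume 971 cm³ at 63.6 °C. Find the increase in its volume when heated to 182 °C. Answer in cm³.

ΔV = 0.315 cm³

Isotropic solid: β ≈ 3α = 2.7×10⁻⁶ /K; ΔT = 118.4 K
ΔV = 3αV₀ΔT = 3(91.2×10⁻⁸)(971)(118.4) = 0.315 cm³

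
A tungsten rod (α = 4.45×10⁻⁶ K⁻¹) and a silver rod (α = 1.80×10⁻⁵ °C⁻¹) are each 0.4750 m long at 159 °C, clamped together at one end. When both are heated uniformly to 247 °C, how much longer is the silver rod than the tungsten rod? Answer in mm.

0.566 mm

ΔT = 88 K
tungsten: ΔL = 4.45×10⁻⁶ × 0.4750 m × 88 = 1.8601×10⁻⁴ m = 0.18601 mm
silver: ΔL = 1.80×10⁻⁵ × 0.4750 m × 88 = 7.5240×10⁻⁴ m = 0.75240 mm
difference = 0.75240 − 0.18601 = 0.56639 mm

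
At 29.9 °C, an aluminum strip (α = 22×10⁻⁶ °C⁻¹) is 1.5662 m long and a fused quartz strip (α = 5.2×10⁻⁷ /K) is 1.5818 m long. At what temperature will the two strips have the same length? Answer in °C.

T = 493.7 °C

Equal length when α₁L₁ΔT − α₂L₂ΔT = L₂ − L₁ = 1.56×10⁻² m
α₁L₁ = 3.44564×10⁻⁵, α₂L₂ = 8.22536×10⁻⁷ → Δ(αL) = 3.3633864×10⁻⁵ m/K
ΔT = 1.56×10⁻² / 3.3633864×10⁻⁵ = 463.818 K, so T = 29.9 + 463.818 = 493.718 °C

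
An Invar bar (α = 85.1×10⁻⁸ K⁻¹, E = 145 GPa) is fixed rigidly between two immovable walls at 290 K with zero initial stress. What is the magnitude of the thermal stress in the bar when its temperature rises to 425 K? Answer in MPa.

Fully constrained: the free strain ε = αΔT is blocked, so σ = Eε = EαΔT.
|ΔT| = 135 K
σ = 145×10⁹ × 85.1×10⁻⁸ × 135 = 1.67×10⁷ Pa

σ = 16.7 MPa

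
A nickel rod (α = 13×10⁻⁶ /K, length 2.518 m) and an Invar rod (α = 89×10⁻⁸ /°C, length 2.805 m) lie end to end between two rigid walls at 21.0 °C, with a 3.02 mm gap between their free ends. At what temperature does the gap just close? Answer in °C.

Gap closes when ΔL₁ + ΔL₂ = 3.02 mm = 3.02×10⁻³ m
(α₁L₁ + α₂L₂)ΔT = g
α₁L₁ + α₂L₂ = 13×10⁻⁶×2.518 + 89×10⁻⁸×2.805 = 3.523045×10⁻⁵ m/K
ΔT = 3.02×10⁻³ / 3.523045×10⁻⁵ = 85.72 K
T = 21.0 + 85.72 = 106.72 °C

T = 107 °C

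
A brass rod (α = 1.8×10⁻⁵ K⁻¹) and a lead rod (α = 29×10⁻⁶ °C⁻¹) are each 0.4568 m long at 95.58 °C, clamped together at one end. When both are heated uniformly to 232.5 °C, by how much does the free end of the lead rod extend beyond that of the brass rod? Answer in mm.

0.688 mm

ΔT = 136.92 K
brass: ΔL = 1.8×10⁻⁵ × 0.4568 m × 136.92 = 1.1258×10⁻³ m = 1.1258 mm
lead: ΔL = 29×10⁻⁶ × 0.4568 m × 136.92 = 1.8138×10⁻³ m = 1.8138 mm
difference = 1.8138 − 1.1258 = 0.6880 mm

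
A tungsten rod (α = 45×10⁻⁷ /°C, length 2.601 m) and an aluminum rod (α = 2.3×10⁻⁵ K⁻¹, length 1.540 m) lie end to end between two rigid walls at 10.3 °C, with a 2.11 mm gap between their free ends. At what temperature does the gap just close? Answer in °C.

T = 55.1 °C

Gap closes when ΔL₁ + ΔL₂ = 2.11 mm = 2.11×10⁻³ m
(α₁L₁ + α₂L₂)ΔT = g
α₁L₁ + α₂L₂ = 45×10⁻⁷×2.601 + 2.3×10⁻⁵×1.540 = 4.71245×10⁻⁵ m/K
ΔT = 2.11×10⁻³ / 4.71245×10⁻⁵ = 44.775 K
T = 10.3 + 44.775 = 55.075 °C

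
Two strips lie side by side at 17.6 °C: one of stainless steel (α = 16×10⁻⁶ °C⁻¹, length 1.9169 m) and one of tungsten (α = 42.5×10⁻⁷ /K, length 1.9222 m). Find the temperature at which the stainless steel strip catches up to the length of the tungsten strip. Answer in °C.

T = 253.1 °C

Equal length when α₁L₁ΔT − α₂L₂ΔT = L₂ − L₁ = 5.30×10⁻³ m
α₁L₁ = 3.06704×10⁻⁵, α₂L₂ = 8.16935×10⁻⁶ → Δ(αL) = 2.250105×10⁻⁵ m/K
ΔT = 5.30×10⁻³ / 2.250105×10⁻⁵ = 235.545 K, so T = 17.6 + 235.545 = 253.145 °C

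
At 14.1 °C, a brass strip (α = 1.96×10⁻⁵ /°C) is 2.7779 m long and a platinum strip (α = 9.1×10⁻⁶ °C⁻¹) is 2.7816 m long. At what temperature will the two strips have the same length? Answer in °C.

L₁(1 + α₁ΔT) = L₂(1 + α₂ΔT) ⇒ ΔT = (L₂ − L₁)/(α₁L₁ − α₂L₂)
L₂ − L₁ = 2.7816 − 2.7779 = 3.70×10⁻³ m
α₁L₁ − α₂L₂ = 1.96×10⁻⁵×2.7779 − 9.1×10⁻⁶×2.7816 = 2.913428×10⁻⁵ m/K
ΔT = 3.70×10⁻³ / 2.913428×10⁻⁵ = 126.998 K
T = 14.1 + 126.998 = 141.098 °C

T = 141.1 °C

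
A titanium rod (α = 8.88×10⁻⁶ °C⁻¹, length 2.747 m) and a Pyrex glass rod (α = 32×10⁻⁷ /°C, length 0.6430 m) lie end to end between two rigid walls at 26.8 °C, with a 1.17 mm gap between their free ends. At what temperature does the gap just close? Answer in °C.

α₁L₁ = 2.439336×10⁻⁵ m/K, α₂L₂ = 2.0576×10⁻⁶ m/K → total 2.645096×10⁻⁵ m/K
ΔT = g/(α₁L₁+α₂L₂) = 1.17×10⁻³ / 2.645096×10⁻⁵ = 44.233 K
T = 26.8 + 44.233 = 71.033 °C

T = 71.0 °C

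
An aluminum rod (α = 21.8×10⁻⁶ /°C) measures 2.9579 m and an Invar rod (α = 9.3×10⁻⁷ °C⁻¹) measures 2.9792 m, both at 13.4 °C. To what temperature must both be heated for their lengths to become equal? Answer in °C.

Equal length when α₁L₁ΔT − α₂L₂ΔT = L₂ − L₁ = 2.13×10⁻² m
α₁L₁ = 6.448222×10⁻⁵, α₂L₂ = 2.770656×10⁻⁶ → Δ(αL) = 6.1711564×10⁻⁵ m/K
ΔT = 2.13×10⁻² / 6.1711564×10⁻⁵ = 345.154 K, so T = 13.4 + 345.154 = 358.554 °C

T = 358.6 °C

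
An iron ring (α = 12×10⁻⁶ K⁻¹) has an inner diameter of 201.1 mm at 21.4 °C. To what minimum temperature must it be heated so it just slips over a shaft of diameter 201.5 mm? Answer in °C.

Required Δd = 201.5 − 201.1 = 0.4 mm
Δd = αd₀ΔT ⇒ ΔT = Δd/(αd₀) = 0.4 / (12×10⁻⁶ × 201.1) = 165.76 K
T_min = 21.4 + 165.76 = 187.16 °C

T = 187 °C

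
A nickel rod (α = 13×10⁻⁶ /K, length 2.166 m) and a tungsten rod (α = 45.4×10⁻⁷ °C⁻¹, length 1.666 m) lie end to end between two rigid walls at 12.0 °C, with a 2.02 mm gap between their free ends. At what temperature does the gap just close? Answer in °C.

α₁L₁ = 2.8158×10⁻⁵ m/K, α₂L₂ = 7.56364×10⁻⁶ m/K → total 3.572164×10⁻⁵ m/K
ΔT = g/(α₁L₁+α₂L₂) = 2.02×10⁻³ / 3.572164×10⁻⁵ = 56.548 K
T = 12.0 + 56.548 = 68.548 °C

T = 68.5 °C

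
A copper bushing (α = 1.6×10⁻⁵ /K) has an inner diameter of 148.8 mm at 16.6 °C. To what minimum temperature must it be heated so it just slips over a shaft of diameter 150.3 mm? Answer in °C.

T = 647 °C

Required Δd = 150.3 − 148.8 = 1.5 mm
Δd = αd₀ΔT ⇒ ΔT = Δd/(αd₀) = 1.5 / (1.6×10⁻⁵ × 148.8) = 630.04 K
T_min = 16.6 + 630.04 = 646.64 °C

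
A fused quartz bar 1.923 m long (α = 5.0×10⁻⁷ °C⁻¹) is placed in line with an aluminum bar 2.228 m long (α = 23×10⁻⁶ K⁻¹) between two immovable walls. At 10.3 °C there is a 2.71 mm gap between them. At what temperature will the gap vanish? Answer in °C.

Gap closes when ΔL₁ + ΔL₂ = 2.71 mm = 2.71×10⁻³ m
(α₁L₁ + α₂L₂)ΔT = g
α₁L₁ + α₂L₂ = 5.0×10⁻⁷×1.923 + 23×10⁻⁶×2.228 = 5.22055×10⁻⁵ m/K
ΔT = 2.71×10⁻³ / 5.22055×10⁻⁵ = 51.910 K
T = 10.3 + 51.910 = 62.210 °C

T = 62.2 °C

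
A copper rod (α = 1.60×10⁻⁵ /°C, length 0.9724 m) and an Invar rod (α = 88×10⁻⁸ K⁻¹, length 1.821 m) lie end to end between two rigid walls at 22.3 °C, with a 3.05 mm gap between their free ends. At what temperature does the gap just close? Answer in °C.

Gap closes when ΔL₁ + ΔL₂ = 3.05 mm = 3.05×10⁻³ m
(α₁L₁ + α₂L₂)ΔT = g
α₁L₁ + α₂L₂ = 1.60×10⁻⁵×0.9724 + 88×10⁻⁸×1.821 = 1.716088×10⁻⁵ m/K
ΔT = 3.05×10⁻³ / 1.716088×10⁻⁵ = 177.73 K
T = 22.3 + 177.73 = 200.03 °C

T = 200 °C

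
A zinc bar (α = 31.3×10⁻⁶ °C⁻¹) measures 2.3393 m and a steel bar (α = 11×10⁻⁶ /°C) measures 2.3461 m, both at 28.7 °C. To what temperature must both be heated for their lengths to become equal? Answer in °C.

T = 172.1 °C

L₁(1 + α₁ΔT) = L₂(1 + α₂ΔT) ⇒ ΔT = (L₂ − L₁)/(α₁L₁ − α₂L₂)
L₂ − L₁ = 2.3461 − 2.3393 = 6.80×10⁻³ m
α₁L₁ − α₂L₂ = 31.3×10⁻⁶×2.3393 − 11×10⁻⁶×2.3461 = 4.741299×10⁻⁵ m/K
ΔT = 6.80×10⁻³ / 4.741299×10⁻⁵ = 143.421 K
T = 28.7 + 143.421 = 172.121 °C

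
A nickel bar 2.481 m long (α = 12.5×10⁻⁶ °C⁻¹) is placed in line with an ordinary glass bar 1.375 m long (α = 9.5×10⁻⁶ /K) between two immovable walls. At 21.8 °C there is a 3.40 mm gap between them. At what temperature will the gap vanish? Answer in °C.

T = 98.9 °C

Gap closes when ΔL₁ + ΔL₂ = 3.40 mm = 3.40×10⁻³ m
(α₁L₁ + α₂L₂)ΔT = g
α₁L₁ + α₂L₂ = 12.5×10⁻⁶×2.481 + 9.5×10⁻⁶×1.375 = 4.4075×10⁻⁵ m/K
ΔT = 3.40×10⁻³ / 4.4075×10⁻⁵ = 77.141 K
T = 21.8 + 77.141 = 98.941 °C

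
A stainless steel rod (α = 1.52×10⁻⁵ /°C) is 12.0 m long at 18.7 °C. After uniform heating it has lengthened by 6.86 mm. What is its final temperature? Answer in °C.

ΔL = αL₀ΔT ⇒ ΔT = ΔL / (αL₀)
ΔT = 6.86×10⁻³ m / (1.52×10⁻⁵ × 12.0 m) = 37.610 K
T = 18.7 + 37.610 = 56.310 °C

T = 56.3 °C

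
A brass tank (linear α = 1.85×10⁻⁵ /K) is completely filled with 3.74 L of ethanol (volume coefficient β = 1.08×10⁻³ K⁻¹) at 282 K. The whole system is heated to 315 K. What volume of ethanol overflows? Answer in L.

0.126 L

The tank also expands: β_container ≈ 3α = 5.55×10⁻⁵ /K
Net overflow = V₀(β_liq − 3α_cont)ΔT
β − 3α = 1.08×10⁻³ − 5.55×10⁻⁵ = 1.0245×10⁻³ /K; ΔT = 33 K
ΔV = 3.74 × 1.0245×10⁻³ × 33 = 0.126 L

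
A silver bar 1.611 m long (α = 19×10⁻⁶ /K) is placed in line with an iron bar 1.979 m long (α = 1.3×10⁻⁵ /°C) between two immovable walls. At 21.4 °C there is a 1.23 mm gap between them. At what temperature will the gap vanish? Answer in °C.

T = 43.2 °C

Gap closes when ΔL₁ + ΔL₂ = 1.23 mm = 1.23×10⁻³ m
(α₁L₁ + α₂L₂)ΔT = g
α₁L₁ + α₂L₂ = 19×10⁻⁶×1.611 + 1.3×10⁻⁵×1.979 = 5.6336×10⁻⁵ m/K
ΔT = 1.23×10⁻³ / 5.6336×10⁻⁵ = 21.833 K
T = 21.4 + 21.833 = 43.233 °C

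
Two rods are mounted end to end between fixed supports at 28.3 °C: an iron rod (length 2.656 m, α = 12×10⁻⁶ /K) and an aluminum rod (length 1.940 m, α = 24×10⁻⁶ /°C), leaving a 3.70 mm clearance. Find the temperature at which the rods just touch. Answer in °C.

T = 75.5 °C

α₁L₁ = 3.1872×10⁻⁵ m/K, α₂L₂ = 4.656×10⁻⁵ m/K → total 7.8432×10⁻⁵ m/K
ΔT = g/(α₁L₁+α₂L₂) = 3.70×10⁻³ / 7.8432×10⁻⁵ = 47.175 K
T = 28.3 + 47.175 = 75.475 °C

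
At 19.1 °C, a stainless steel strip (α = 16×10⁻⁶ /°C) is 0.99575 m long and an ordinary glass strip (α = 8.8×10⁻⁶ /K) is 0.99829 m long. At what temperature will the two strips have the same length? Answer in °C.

T = 374.5 °C

L₁(1 + α₁ΔT) = L₂(1 + α₂ΔT) ⇒ ΔT = (L₂ − L₁)/(α₁L₁ − α₂L₂)
L₂ − L₁ = 0.99829 − 0.99575 = 2.54×10⁻³ m
α₁L₁ − α₂L₂ = 16×10⁻⁶×0.99575 − 8.8×10⁻⁶×0.99829 = 7.147048×10⁻⁶ m/K
ΔT = 2.54×10⁻³ / 7.147048×10⁻⁶ = 355.391 K
T = 19.1 + 355.391 = 374.491 °C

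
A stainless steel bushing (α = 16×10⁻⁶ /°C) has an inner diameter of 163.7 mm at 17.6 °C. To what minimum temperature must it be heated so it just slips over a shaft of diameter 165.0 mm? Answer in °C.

Required Δd = 165.0 − 163.7 = 1.3 mm
Δd = αd₀ΔT ⇒ ΔT = Δd/(αd₀) = 1.3 / (16×10⁻⁶ × 163.7) = 496.33 K
T_min = 17.6 + 496.33 = 513.93 °C

T = 514 °C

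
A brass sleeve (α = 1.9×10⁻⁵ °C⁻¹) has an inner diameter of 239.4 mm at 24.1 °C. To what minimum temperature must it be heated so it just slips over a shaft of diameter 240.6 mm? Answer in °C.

T = 288 °C

Required Δd = 240.6 − 239.4 = 1.2 mm
Δd = αd₀ΔT ⇒ ΔT = Δd/(αd₀) = 1.2 / (1.9×10⁻⁵ × 239.4) = 263.82 K
T_min = 24.1 + 263.82 = 287.92 °C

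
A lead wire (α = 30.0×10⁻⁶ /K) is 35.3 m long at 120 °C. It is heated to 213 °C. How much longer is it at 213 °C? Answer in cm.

ΔL = 9.85 cm

|ΔT| = |213 − 120| = 93 K
ΔL = αL₀ΔT = (30.0×10⁻⁶)(35.3)(93) = 9.85×10⁻² m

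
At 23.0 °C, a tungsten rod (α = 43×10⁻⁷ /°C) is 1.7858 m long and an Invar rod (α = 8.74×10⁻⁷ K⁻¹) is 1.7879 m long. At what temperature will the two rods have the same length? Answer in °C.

T = 366.3 °C

L₁(1 + α₁ΔT) = L₂(1 + α₂ΔT) ⇒ ΔT = (L₂ − L₁)/(α₁L₁ − α₂L₂)
L₂ − L₁ = 1.7879 − 1.7858 = 2.10×10⁻³ m
α₁L₁ − α₂L₂ = 43×10⁻⁷×1.7858 − 8.74×10⁻⁷×1.7879 = 6.1163154×10⁻⁶ m/K
ΔT = 2.10×10⁻³ / 6.1163154×10⁻⁶ = 343.344 K
T = 23.0 + 343.344 = 366.344 °C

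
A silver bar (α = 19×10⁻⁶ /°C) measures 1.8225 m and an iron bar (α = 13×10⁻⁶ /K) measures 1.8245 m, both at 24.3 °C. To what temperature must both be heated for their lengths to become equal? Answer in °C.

Equal length when α₁L₁ΔT − α₂L₂ΔT = L₂ − L₁ = 2.00×10⁻³ m
α₁L₁ = 3.46275×10⁻⁵, α₂L₂ = 2.37185×10⁻⁵ → Δ(αL) = 1.0909×10⁻⁵ m/K
ΔT = 2.00×10⁻³ / 1.0909×10⁻⁵ = 183.335 K, so T = 24.3 + 183.335 = 207.635 °C

T = 207.6 °C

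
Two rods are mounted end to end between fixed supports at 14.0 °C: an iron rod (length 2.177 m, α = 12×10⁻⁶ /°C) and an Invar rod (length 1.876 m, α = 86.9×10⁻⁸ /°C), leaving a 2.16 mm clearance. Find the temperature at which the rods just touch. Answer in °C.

α₁L₁ = 2.6124×10⁻⁵ m/K, α₂L₂ = 1.630244×10⁻⁶ m/K → total 2.7754244×10⁻⁵ m/K
ΔT = g/(α₁L₁+α₂L₂) = 2.16×10⁻³ / 2.7754244×10⁻⁵ = 77.826 K
T = 14.0 + 77.826 = 91.826 °C

T = 91.8 °C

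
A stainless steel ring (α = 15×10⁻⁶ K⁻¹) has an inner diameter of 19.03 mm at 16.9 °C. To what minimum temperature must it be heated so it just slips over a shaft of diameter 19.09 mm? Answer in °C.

T = 227 °C

Required Δd = 19.09 − 19.03 = 0.06 mm
Δd = αd₀ΔT ⇒ ΔT = Δd/(αd₀) = 0.06 / (15×10⁻⁶ × 19.03) = 210.19 K
T_min = 16.9 + 210.19 = 227.09 °C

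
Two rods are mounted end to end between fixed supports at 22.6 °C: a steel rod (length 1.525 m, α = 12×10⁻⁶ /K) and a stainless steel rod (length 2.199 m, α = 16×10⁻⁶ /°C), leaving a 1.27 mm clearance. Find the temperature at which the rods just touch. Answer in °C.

T = 46.3 °C

α₁L₁ = 1.830×10⁻⁵ m/K, α₂L₂ = 3.5184×10⁻⁵ m/K → total 5.3484×10⁻⁵ m/K
ΔT = g/(α₁L₁+α₂L₂) = 1.27×10⁻³ / 5.3484×10⁻⁵ = 23.745 K
T = 22.6 + 23.745 = 46.345 °C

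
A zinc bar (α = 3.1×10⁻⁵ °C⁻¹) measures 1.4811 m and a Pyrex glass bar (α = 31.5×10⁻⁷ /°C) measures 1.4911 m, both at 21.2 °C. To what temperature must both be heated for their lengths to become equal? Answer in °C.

T = 263.8 °C

L₁(1 + α₁ΔT) = L₂(1 + α₂ΔT) ⇒ ΔT = (L₂ − L₁)/(α₁L₁ − α₂L₂)
L₂ − L₁ = 1.4911 − 1.4811 = 1.00×10⁻² m
α₁L₁ − α₂L₂ = 3.1×10⁻⁵×1.4811 − 31.5×10⁻⁷×1.4911 = 4.1217135×10⁻⁵ m/K
ΔT = 1.00×10⁻² / 4.1217135×10⁻⁵ = 242.618 K
T = 21.2 + 242.618 = 263.818 °C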